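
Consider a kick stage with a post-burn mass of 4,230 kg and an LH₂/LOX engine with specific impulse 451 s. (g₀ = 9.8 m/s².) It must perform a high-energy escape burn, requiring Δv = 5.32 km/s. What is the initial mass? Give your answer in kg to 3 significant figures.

v_e = Isp · g₀ = 451 × 9.8 = 4419.8 m/s.
From the ideal rocket equation, m₀/m_f = exp(Δv / v_e) = exp(5320 / 4419.8) = exp(1.2037) = 3.3323.
m₀ = m_f × 3.3323 = 4,230 × 3.3323 = 14,095.6 kg.

initial mass ≈ 14100 kg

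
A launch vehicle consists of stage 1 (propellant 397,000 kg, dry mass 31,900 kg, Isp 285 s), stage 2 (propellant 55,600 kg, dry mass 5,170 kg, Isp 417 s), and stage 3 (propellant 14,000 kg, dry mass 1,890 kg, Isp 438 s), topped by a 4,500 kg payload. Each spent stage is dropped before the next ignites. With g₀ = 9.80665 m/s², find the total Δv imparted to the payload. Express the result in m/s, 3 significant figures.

Δv ≈ 13900 m/s

Ignition mass of stage 1 = 397,000+31,900 + 55,600+5,170 + 14,000+1,890 + 4,500 = 510,060 kg.
Stage 1: m₀ = 510,060 kg, m_f = 510,060 − 397,000 = 113,060 kg; Δv = 285×9.80665×ln(4.511) = 2794.9×1.5066 ≈ 4211 m/s.
Stage 2: m₀ = 81,160 kg, m_f = 81,160 − 55,600 = 25,560 kg; Δv = 417×9.80665×ln(3.175) = 4089.4×1.1554 ≈ 4725 m/s.
Stage 3: m₀ = 20,390 kg, m_f = 20,390 − 14,000 = 6,390 kg; Δv = 438×9.80665×ln(3.191) = 4295.3×1.1603 ≈ 4984 m/s.
Total Δv = 4211 + 4725 + 4984 = 13920 m/s.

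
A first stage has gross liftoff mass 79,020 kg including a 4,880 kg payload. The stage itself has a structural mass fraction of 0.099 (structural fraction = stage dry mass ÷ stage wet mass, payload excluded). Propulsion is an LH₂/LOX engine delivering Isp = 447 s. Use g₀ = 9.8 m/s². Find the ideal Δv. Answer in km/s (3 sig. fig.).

Δv ≈ 8.18 km/s

Stage wet mass = m₀ − payload = 79,020 − 4,880 = 74,140 kg.
Stage dry mass = ε × stage wet mass = 0.099 × 74,140 = 7,339.86 kg.
Burnout mass m_f = stage dry + payload = 7,339.86 + 4,880 = 12,219.86 kg.
v_e = Isp · g₀ = 447 × 9.8 = 4380.6 m/s.
By the Tsiolkovsky rocket equation, Δv = v_e · ln(79,020/12,219.86) = 4380.6 × ln(6.467) = 4380.6 × 1.8666 ≈ 8177 m/s.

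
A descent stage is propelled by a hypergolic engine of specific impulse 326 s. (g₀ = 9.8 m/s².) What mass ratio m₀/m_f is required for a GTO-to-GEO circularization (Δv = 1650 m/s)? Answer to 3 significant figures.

v_e = Isp · g₀ = 326 × 9.8 = 3194.8 m/s.
Rocket equation: m₀/m_f = exp(Δv / v_e) = exp(1650 / 3194.8) = exp(0.5165) = 1.6761.

mass ratio ≈ 1.68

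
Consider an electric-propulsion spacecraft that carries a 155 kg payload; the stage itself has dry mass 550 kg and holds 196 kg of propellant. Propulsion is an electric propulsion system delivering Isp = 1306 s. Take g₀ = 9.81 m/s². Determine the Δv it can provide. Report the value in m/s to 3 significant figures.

Δv ≈ 3140 m/s

v_e = Isp · g₀ = 1306 × 9.81 = 12811.9 m/s.
m₀ = payload + dry + propellant = 155 + 550 + 196 = 901 kg.
m_f = payload + dry = 155 + 550 = 705 kg.
Δv = v_e · ln(m₀/m_f) = 12811.9 × ln(1.278) = 12811.9 × 0.2453 ≈ 3142.8 m/s.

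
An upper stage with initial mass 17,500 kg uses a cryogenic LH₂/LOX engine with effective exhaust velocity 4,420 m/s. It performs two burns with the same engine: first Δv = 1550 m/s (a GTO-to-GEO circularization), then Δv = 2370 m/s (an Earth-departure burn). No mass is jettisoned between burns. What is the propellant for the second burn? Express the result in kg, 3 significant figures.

propellant for the second burn ≈ 5110 kg

After the first burn: m = 17500 × exp(−1550/4420.0) = 17500 × 0.70421 = 12,323.7 kg.
After the second burn: m = 12,323.7 × exp(−2370/4420.0) = 12,323.7 × 0.58497 = 7,208.99 kg.
Second-burn propellant = 12,323.7 − 7,208.99 = 5,114.71 kg.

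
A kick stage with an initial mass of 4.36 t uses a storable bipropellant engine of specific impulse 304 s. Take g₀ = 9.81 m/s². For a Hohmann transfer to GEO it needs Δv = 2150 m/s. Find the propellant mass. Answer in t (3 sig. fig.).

propellant mass ≈ 2.24 t

v_e = Isp · g₀ = 304 × 9.81 = 2982.2 m/s.
m₀/m_f = exp(Δv / v_e) = exp(2150 / 2982.2) = exp(0.7209) = 2.0564.
m_f = 4.36 / 2.0564 = 2.12021 t, so propellant = m₀ − m_f = 4.36 − 2.12021 = 2.23979 t.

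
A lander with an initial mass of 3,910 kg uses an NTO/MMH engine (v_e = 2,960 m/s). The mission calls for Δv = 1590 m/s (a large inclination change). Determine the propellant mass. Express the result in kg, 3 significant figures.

propellant mass ≈ 1620 kg

m₀/m_f = exp(Δv / v_e) = exp(1590 / 2960.0) = exp(0.5372) = 1.7111.
m_f = 3,910 / 1.7111 = 2,285.08 kg, so propellant = m₀ − m_f = 3,910 − 2,285.08 = 1,624.92 kg.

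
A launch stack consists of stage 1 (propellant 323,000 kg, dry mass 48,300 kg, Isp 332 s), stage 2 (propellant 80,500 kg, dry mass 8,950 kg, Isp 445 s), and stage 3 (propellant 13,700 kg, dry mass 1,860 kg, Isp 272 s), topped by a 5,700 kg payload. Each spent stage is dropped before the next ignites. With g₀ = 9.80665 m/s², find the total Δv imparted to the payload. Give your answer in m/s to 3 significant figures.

Ignition mass of stage 1 = 323,000+48,300 + 80,500+8,950 + 13,700+1,860 + 5,700 = 482,010 kg.
Stage 1: m₀ = 482,010 kg, m_f = 482,010 − 323,000 = 159,010 kg; Δv = 332×9.80665×ln(3.031) = 3255.8×1.1090 ≈ 3611 m/s.
Stage 2: m₀ = 110,710 kg, m_f = 110,710 − 80,500 = 30,210 kg; Δv = 445×9.80665×ln(3.665) = 4364.0×1.2987 ≈ 5668 m/s.
Stage 3: m₀ = 21,260 kg, m_f = 21,260 − 13,700 = 7,560 kg; Δv = 272×9.80665×ln(2.812) = 2667.4×1.0340 ≈ 2758 m/s.
Total Δv = 3611 + 5668 + 2758 = 12037 m/s.

Δv ≈ 12000 m/s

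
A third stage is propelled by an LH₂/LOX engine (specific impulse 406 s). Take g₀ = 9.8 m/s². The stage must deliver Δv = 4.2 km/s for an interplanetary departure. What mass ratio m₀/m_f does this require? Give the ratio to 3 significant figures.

v_e = Isp · g₀ = 406 × 9.8 = 3978.8 m/s.
By the Tsiolkovsky rocket equation, m₀/m_f = exp(Δv / v_e) = exp(4200 / 3978.8) = exp(1.0556) = 2.8737.

mass ratio ≈ 2.87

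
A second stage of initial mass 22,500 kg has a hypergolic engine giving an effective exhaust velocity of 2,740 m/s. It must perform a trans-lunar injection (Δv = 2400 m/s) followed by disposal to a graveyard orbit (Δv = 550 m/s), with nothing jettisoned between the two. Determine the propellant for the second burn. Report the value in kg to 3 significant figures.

propellant for the second burn ≈ 1700 kg

After the first burn: m = 22500 × exp(−2400/2740.0) = 22500 × 0.41648 = 9,370.8 kg.
After the second burn: m = 9,370.8 × exp(−550/2740.0) = 9,370.8 × 0.81813 = 7,666.53 kg.
Second-burn propellant = 9,370.8 − 7,666.53 = 1,704.27 kg.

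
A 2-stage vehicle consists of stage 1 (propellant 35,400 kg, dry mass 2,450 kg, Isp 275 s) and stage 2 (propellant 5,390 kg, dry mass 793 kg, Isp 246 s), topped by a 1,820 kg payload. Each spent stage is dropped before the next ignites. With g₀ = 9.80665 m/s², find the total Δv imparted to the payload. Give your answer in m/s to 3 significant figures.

Ignition mass of stage 1 = 35,400+2,450 + 5,390+793 + 1,820 = 45,853 kg.
Stage 1: m₀ = 45,853 kg, m_f = 45,853 − 35,400 = 10,453 kg; Δv = 275×9.80665×ln(4.387) = 2696.8×1.4786 ≈ 3987 m/s.
Stage 2: m₀ = 8,003 kg, m_f = 8,003 − 5,390 = 2,613 kg; Δv = 246×9.80665×ln(3.063) = 2412.4×1.1193 ≈ 2700 m/s.
Total Δv = 3987 + 2700 = 6687 m/s.

Δv ≈ 6690 m/s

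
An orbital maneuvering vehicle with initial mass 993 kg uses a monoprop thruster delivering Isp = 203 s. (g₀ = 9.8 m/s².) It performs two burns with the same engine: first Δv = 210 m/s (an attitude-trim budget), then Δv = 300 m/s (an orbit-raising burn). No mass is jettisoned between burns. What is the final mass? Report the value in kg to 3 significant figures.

v_e = Isp · g₀ = 203 × 9.8 = 1989.4 m/s.
After the first burn: m = 993 × exp(−210/1989.4) = 993 × 0.89982 = 893.521 kg.
After the second burn: m = 893.521 × exp(−300/1989.4) = 893.521 × 0.86002 = 768.446 kg.

final mass ≈ 768 kg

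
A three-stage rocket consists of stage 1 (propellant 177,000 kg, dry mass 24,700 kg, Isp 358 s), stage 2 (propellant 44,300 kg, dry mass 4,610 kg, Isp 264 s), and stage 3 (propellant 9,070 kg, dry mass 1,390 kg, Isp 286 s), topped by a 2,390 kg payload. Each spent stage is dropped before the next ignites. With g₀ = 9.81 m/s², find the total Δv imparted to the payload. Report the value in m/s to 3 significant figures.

Δv ≈ 10600 m/s

Ignition mass of stage 1 = 177,000+24,700 + 44,300+4,610 + 9,070+1,390 + 2,390 = 263,460 kg.
Stage 1: m₀ = 263,460 kg, m_f = 263,460 − 177,000 = 86,460 kg; Δv = 358×9.81×ln(3.047) = 3512.0×1.1142 ≈ 3913 m/s.
Stage 2: m₀ = 61,760 kg, m_f = 61,760 − 44,300 = 17,460 kg; Δv = 264×9.81×ln(3.537) = 2589.8×1.2633 ≈ 3272 m/s.
Stage 3: m₀ = 12,850 kg, m_f = 12,850 − 9,070 = 3,780 kg; Δv = 286×9.81×ln(3.399) = 2805.7×1.2236 ≈ 3433 m/s.
Total Δv = 3913 + 3272 + 3433 = 10618 m/s.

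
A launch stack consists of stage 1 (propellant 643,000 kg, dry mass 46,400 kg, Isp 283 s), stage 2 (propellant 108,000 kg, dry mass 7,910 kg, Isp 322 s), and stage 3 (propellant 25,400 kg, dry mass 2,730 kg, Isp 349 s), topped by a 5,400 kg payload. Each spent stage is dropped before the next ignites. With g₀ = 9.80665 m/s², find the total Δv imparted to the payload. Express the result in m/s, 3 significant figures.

Δv ≈ 12900 m/s

Ignition mass of stage 1 = 643,000+46,400 + 108,000+7,910 + 25,400+2,730 + 5,400 = 838,840 kg.
Stage 1: m₀ = 838,840 kg, m_f = 838,840 − 643,000 = 195,840 kg; Δv = 283×9.80665×ln(4.283) = 2775.3×1.4547 ≈ 4037 m/s.
Stage 2: m₀ = 149,440 kg, m_f = 149,440 − 108,000 = 41,440 kg; Δv = 322×9.80665×ln(3.606) = 3157.7×1.2826 ≈ 4050 m/s.
Stage 3: m₀ = 33,530 kg, m_f = 33,530 − 25,400 = 8,130 kg; Δv = 349×9.80665×ln(4.124) = 3422.5×1.4169 ≈ 4849 m/s.
Total Δv = 4037 + 4050 + 4849 = 12936 m/s.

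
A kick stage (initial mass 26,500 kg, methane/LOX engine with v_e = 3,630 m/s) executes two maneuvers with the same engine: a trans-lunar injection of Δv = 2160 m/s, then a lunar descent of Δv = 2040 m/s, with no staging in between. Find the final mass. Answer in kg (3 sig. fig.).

final mass ≈ 8330 kg

After the first burn: m = 26500 × exp(−2160/3630.0) = 26500 × 0.55154 = 14,615.8 kg.
After the second burn: m = 14,615.8 × exp(−2040/3630.0) = 14,615.8 × 0.57008 = 8,332.18 kg.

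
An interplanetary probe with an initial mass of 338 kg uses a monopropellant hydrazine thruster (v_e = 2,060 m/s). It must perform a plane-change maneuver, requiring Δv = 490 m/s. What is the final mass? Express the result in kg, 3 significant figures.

final mass ≈ 266 kg

From the ideal rocket equation, m₀/m_f = exp(Δv / v_e) = exp(490 / 2060.0) = exp(0.2379) = 1.2685.
m_f = m₀ / 1.2685 = 338 / 1.2685 = 266.456 kg.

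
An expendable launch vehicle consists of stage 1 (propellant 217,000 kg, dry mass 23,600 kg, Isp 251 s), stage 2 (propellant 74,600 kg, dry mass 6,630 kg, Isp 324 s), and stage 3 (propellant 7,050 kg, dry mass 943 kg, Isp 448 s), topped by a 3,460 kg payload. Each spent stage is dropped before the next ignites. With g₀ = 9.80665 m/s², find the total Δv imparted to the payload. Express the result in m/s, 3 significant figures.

Ignition mass of stage 1 = 217,000+23,600 + 74,600+6,630 + 7,050+943 + 3,460 = 333,283 kg.
Stage 1: m₀ = 333,283 kg, m_f = 333,283 − 217,000 = 116,283 kg; Δv = 251×9.80665×ln(2.866) = 2461.5×1.0530 ≈ 2592 m/s.
Stage 2: m₀ = 92,683 kg, m_f = 92,683 − 74,600 = 18,083 kg; Δv = 324×9.80665×ln(5.125) = 3177.4×1.6342 ≈ 5192 m/s.
Stage 3: m₀ = 11,453 kg, m_f = 11,453 − 7,050 = 4,403 kg; Δv = 448×9.80665×ln(2.601) = 4393.4×0.9560 ≈ 4200 m/s.
Total Δv = 2592 + 5192 + 4200 = 11984 m/s.

Δv ≈ 12000 m/s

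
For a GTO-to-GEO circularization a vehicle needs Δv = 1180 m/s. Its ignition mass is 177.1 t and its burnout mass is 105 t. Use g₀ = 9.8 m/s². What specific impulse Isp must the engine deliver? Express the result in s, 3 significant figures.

ln(m₀/m_f) = ln(177100/105000) = ln(1.687) = 0.5228.
Using Δv = v_e ln(m₀/m_f): v_e = Δv / ln(m₀/m_f) = 1180 / 0.5228 = 2257.3 m/s.
Isp = v_e / g₀ = 2257.3 / 9.8 = 230.3 s.

Isp ≈ 230 s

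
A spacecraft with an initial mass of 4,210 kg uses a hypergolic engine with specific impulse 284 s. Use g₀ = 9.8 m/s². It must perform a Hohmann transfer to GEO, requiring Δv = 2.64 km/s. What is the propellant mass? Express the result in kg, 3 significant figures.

propellant mass ≈ 2580 kg

v_e = Isp · g₀ = 284 × 9.8 = 2783.2 m/s.
m₀/m_f = exp(Δv / v_e) = exp(2640 / 2783.2) = exp(0.9485) = 2.5820.
m_f = 4,210 / 2.5820 = 1,630.52 kg, so propellant = m₀ − m_f = 4,210 − 1,630.52 = 2,579.48 kg.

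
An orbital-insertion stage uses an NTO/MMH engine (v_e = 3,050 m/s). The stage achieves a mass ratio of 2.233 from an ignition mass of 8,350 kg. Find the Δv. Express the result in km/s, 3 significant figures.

Using Δv = v_e ln(m₀/m_f): Δv = v_e · ln(2.233) = 3050.0 × 0.8033 ≈ 2450.2 m/s.

Δv ≈ 2.45 km/s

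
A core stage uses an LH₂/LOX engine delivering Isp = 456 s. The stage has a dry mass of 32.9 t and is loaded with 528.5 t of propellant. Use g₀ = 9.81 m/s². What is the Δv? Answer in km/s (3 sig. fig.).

Δv ≈ 12.7 km/s

v_e = Isp · g₀ = 456 × 9.81 = 4473.4 m/s.
m₀ = m_dry + m_prop = 32.9 + 528.5 = 561.4 t.
By the Tsiolkovsky rocket equation, Δv = v_e · ln(m₀/m_f) = 4473.4 × ln(17.06) = 4473.4 × 2.8370 ≈ 12690.7 m/s.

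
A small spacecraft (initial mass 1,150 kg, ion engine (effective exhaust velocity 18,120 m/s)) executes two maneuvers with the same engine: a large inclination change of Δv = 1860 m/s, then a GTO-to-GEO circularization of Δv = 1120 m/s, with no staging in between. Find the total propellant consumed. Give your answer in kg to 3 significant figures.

After the first burn: m = 1150 × exp(−1860/18120.0) = 1150 × 0.90244 = 1,037.81 kg.
After the second burn: m = 1,037.81 × exp(−1120/18120.0) = 1,037.81 × 0.94006 = 975.604 kg.
Total propellant = m₀ − m_final = 1150 − 975.604 = 174.396 kg.

total propellant consumed ≈ 174 kg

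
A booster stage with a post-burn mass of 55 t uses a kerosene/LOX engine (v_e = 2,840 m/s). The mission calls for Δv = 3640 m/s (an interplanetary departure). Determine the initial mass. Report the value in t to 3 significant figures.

m₀/m_f = exp(Δv / v_e) = exp(3640 / 2840.0) = exp(1.2817) = 3.6027.
m₀ = m_f × 3.6027 = 55 × 3.6027 = 198.149 t.

initial mass ≈ 198 t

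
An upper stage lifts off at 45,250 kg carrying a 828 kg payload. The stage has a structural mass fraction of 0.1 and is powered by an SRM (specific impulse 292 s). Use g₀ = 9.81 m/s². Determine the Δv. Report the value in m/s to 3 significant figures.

Δv ≈ 6160 m/s

Stage wet mass = m₀ − payload = 45,250 − 828 = 44,422 kg.
Stage dry mass = ε × stage wet mass = 0.1 × 44,422 = 4,442.2 kg.
Burnout mass m_f = stage dry + payload = 4,442.2 + 828 = 5,270.2 kg.
v_e = Isp · g₀ = 292 × 9.81 = 2864.5 m/s.
Using Δv = v_e ln(m₀/m_f): Δv = v_e · ln(45,250/5,270.2) = 2864.5 × ln(8.586) = 2864.5 × 2.1501 ≈ 6159 m/s.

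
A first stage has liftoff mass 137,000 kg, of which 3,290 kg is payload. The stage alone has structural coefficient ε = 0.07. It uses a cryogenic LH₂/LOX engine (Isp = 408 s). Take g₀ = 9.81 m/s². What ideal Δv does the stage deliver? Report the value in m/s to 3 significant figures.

Δv ≈ 9540 m/s

Stage wet mass = m₀ − payload = 137,000 − 3,290 = 133,710 kg.
Stage dry mass = ε × stage wet mass = 0.07 × 133,710 = 9,359.7 kg.
Burnout mass m_f = stage dry + payload = 9,359.7 + 3,290 = 12,649.7 kg.
v_e = Isp · g₀ = 408 × 9.81 = 4002.5 m/s.
Rocket equation: Δv = v_e · ln(137,000/12,649.7) = 4002.5 × ln(10.83) = 4002.5 × 2.3823 ≈ 9535 m/s.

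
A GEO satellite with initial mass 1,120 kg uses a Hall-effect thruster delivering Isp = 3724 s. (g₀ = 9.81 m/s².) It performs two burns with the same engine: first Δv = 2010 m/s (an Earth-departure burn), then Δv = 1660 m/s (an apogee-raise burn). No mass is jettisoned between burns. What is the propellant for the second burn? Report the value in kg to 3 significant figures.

propellant for the second burn ≈ 47.1 kg

v_e = Isp · g₀ = 3724 × 9.81 = 36532.4 m/s.
After the first burn: m = 1120 × exp(−2010/36532.4) = 1120 × 0.94647 = 1,060.05 kg.
After the second burn: m = 1,060.05 × exp(−1660/36532.4) = 1,060.05 × 0.95558 = 1,012.96 kg.
Second-burn propellant = 1,060.05 − 1,012.96 = 47.09 kg.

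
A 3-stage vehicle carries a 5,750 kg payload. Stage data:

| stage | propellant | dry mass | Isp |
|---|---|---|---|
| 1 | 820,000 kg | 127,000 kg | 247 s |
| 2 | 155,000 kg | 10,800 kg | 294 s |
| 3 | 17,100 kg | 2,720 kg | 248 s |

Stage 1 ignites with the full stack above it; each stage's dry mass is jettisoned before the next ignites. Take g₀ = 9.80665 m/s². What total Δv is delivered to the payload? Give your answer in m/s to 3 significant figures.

Δv ≈ 10600 m/s

Ignition mass of stage 1 = 820,000+127,000 + 155,000+10,800 + 17,100+2,720 + 5,750 = 1,138,370 kg.
Stage 1: m₀ = 1,138,370 kg, m_f = 1,138,370 − 820,000 = 318,370 kg; Δv = 247×9.80665×ln(3.576) = 2422.2×1.2741 ≈ 3086 m/s.
Stage 2: m₀ = 191,370 kg, m_f = 191,370 − 155,000 = 36,370 kg; Δv = 294×9.80665×ln(5.262) = 2883.2×1.6605 ≈ 4787 m/s.
Stage 3: m₀ = 25,570 kg, m_f = 25,570 − 17,100 = 8,470 kg; Δv = 248×9.80665×ln(3.019) = 2432.0×1.1049 ≈ 2687 m/s.
Total Δv = 3086 + 4787 + 2687 = 10560 m/s.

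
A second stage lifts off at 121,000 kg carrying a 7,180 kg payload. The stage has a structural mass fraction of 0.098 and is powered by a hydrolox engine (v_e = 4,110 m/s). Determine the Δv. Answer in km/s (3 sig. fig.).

Δv ≈ 7.76 km/s

Stage wet mass = m₀ − payload = 121,000 − 7,180 = 113,820 kg.
Stage dry mass = ε × stage wet mass = 0.098 × 113,820 = 11,154.4 kg.
Burnout mass m_f = stage dry + payload = 11,154.4 + 7,180 = 18,334.4 kg.
By the Tsiolkovsky rocket equation, Δv = v_e · ln(121,000/18,334.4) = 4110.0 × ln(6.6) = 4110.0 × 1.8870 ≈ 7756 m/s.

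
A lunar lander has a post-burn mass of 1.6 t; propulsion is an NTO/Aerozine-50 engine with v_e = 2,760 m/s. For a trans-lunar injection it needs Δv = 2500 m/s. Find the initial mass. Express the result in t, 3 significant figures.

initial mass ≈ 3.96 t

m₀/m_f = exp(Δv / v_e) = exp(2500 / 2760.0) = exp(0.9058) = 2.4739.
m₀ = m_f × 2.4739 = 1.6 × 2.4739 = 3.95824 t.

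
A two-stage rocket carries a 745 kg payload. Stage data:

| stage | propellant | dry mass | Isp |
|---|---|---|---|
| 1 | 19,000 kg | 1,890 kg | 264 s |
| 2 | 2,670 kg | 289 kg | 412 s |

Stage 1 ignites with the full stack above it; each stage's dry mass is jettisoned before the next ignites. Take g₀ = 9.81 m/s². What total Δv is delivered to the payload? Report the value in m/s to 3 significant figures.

Ignition mass of stage 1 = 19,000+1,890 + 2,670+289 + 745 = 24,594 kg.
Stage 1: m₀ = 24,594 kg, m_f = 24,594 − 19,000 = 5,594 kg; Δv = 264×9.81×ln(4.396) = 2589.8×1.4808 ≈ 3835 m/s.
Stage 2: m₀ = 3,704 kg, m_f = 3,704 − 2,670 = 1,034 kg; Δv = 412×9.81×ln(3.582) = 4041.7×1.2760 ≈ 5157 m/s.
Total Δv = 3835 + 5157 = 8992 m/s.

Δv ≈ 8990 m/s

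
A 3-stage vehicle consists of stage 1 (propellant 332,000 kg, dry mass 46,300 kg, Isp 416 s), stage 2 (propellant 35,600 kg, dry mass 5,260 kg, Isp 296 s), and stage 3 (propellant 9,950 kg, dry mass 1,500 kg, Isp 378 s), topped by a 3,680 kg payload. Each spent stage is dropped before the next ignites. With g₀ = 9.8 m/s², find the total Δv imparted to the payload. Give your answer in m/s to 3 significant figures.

Δv ≈ 12800 m/s

Ignition mass of stage 1 = 332,000+46,300 + 35,600+5,260 + 9,950+1,500 + 3,680 = 434,290 kg.
Stage 1: m₀ = 434,290 kg, m_f = 434,290 − 332,000 = 102,290 kg; Δv = 416×9.8×ln(4.246) = 4076.8×1.4459 ≈ 5895 m/s.
Stage 2: m₀ = 55,990 kg, m_f = 55,990 − 35,600 = 20,390 kg; Δv = 296×9.8×ln(2.746) = 2900.8×1.0101 ≈ 2930 m/s.
Stage 3: m₀ = 15,130 kg, m_f = 15,130 − 9,950 = 5,180 kg; Δv = 378×9.8×ln(2.921) = 3704.4×1.0719 ≈ 3971 m/s.
Total Δv = 5895 + 2930 + 3971 = 12796 m/s.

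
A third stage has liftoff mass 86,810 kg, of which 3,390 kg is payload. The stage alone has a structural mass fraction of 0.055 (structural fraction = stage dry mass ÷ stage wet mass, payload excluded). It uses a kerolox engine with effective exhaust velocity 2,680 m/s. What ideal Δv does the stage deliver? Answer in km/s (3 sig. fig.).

Δv ≈ 6.40 km/s

Stage wet mass = m₀ − payload = 86,810 − 3,390 = 83,420 kg.
Stage dry mass = ε × stage wet mass = 0.055 × 83,420 = 4,588.1 kg.
Burnout mass m_f = stage dry + payload = 4,588.1 + 3,390 = 7,978.1 kg.
Δv = v_e · ln(86,810/7,978.1) = 2680.0 × ln(10.88) = 2680.0 × 2.3870 ≈ 6397 m/s.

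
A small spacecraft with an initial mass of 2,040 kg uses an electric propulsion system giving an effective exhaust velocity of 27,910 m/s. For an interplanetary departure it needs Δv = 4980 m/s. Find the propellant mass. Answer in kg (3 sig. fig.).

propellant mass ≈ 333 kg

Using Δv = v_e ln(m₀/m_f): m₀/m_f = exp(Δv / v_e) = exp(4980 / 27910.0) = exp(0.1784) = 1.1953.
m_f = 2,040 / 1.1953 = 1,706.68 kg, so propellant = m₀ − m_f = 2,040 − 1,706.68 = 333.32 kg.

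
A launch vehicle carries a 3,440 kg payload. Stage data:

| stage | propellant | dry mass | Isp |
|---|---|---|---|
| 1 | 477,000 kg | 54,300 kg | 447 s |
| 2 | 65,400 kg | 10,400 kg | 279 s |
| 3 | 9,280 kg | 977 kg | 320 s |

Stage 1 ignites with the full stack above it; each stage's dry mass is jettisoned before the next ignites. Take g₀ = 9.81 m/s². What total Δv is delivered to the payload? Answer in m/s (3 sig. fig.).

Ignition mass of stage 1 = 477,000+54,300 + 65,400+10,400 + 9,280+977 + 3,440 = 620,797 kg.
Stage 1: m₀ = 620,797 kg, m_f = 620,797 − 477,000 = 143,797 kg; Δv = 447×9.81×ln(4.317) = 4385.1×1.4626 ≈ 6414 m/s.
Stage 2: m₀ = 89,497 kg, m_f = 89,497 − 65,400 = 24,097 kg; Δv = 279×9.81×ln(3.714) = 2737.0×1.3121 ≈ 3591 m/s.
Stage 3: m₀ = 13,697 kg, m_f = 13,697 − 9,280 = 4,417 kg; Δv = 320×9.81×ln(3.101) = 3139.2×1.1317 ≈ 3553 m/s.
Total Δv = 6414 + 3591 + 3553 = 13558 m/s.

Δv ≈ 13600 m/s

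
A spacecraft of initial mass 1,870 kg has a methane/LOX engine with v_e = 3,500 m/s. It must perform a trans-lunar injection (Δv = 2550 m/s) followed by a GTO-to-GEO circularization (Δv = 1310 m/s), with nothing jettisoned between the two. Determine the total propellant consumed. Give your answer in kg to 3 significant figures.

After the first burn: m = 1870 × exp(−2550/3500.0) = 1870 × 0.48260 = 902.462 kg.
After the second burn: m = 902.462 × exp(−1310/3500.0) = 902.462 × 0.68778 = 620.695 kg.
Total propellant = m₀ − m_final = 1870 − 620.695 = 1,249.305 kg.

total propellant consumed ≈ 1250 kg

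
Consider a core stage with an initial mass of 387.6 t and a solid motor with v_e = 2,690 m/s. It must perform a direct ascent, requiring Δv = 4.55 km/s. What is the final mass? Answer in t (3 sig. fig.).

m₀/m_f = exp(Δv / v_e) = exp(4550 / 2690.0) = exp(1.6914) = 5.4273.
m_f = m₀ / 5.4273 = 387.6 / 5.4273 = 71.4167 t.

final mass ≈ 71.4 t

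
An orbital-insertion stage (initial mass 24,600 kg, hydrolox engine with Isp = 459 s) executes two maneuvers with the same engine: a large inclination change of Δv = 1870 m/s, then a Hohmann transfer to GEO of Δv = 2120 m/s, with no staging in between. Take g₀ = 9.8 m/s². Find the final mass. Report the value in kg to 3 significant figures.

final mass ≈ 10100 kg

v_e = Isp · g₀ = 459 × 9.8 = 4498.2 m/s.
After the first burn: m = 24600 × exp(−1870/4498.2) = 24600 × 0.65986 = 16,232.6 kg.
After the second burn: m = 16,232.6 × exp(−2120/4498.2) = 16,232.6 × 0.62419 = 10,132.2 kg.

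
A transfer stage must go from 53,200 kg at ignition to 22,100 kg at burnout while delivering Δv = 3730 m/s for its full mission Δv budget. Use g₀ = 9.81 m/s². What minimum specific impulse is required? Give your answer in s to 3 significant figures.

ln(m₀/m_f) = ln(53200/22100) = ln(2.407) = 0.8785.
Rocket equation: v_e = Δv / ln(m₀/m_f) = 3730 / 0.8785 = 4246.0 m/s.
Isp = v_e / g₀ = 4246.0 / 9.81 = 432.8 s.

Isp ≈ 433 s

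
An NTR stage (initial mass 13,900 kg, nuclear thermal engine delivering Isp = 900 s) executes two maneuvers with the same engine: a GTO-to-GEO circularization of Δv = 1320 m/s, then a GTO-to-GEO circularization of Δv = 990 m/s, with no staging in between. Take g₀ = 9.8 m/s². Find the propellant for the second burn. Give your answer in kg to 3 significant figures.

v_e = Isp · g₀ = 900 × 9.8 = 8820.0 m/s.
After the first burn: m = 13900 × exp(−1320/8820.0) = 13900 × 0.86100 = 11,967.9 kg.
After the second burn: m = 11,967.9 × exp(−990/8820.0) = 11,967.9 × 0.89383 = 10,697.3 kg.
Second-burn propellant = 11,967.9 − 10,697.3 = 1,270.6 kg.

propellant for the second burn ≈ 1270 kg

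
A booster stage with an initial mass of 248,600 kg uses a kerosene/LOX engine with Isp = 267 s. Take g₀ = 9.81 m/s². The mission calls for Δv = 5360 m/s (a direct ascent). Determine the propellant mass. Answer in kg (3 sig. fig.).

propellant mass ≈ 216000 kg

v_e = Isp · g₀ = 267 × 9.81 = 2619.3 m/s.
By the Tsiolkovsky rocket equation, m₀/m_f = exp(Δv / v_e) = exp(5360 / 2619.3) = exp(2.0464) = 7.7398.
m_f = 248,600 / 7.7398 = 32,119.7 kg, so propellant = m₀ − m_f = 248,600 − 32,119.7 = 216,480.3 kg.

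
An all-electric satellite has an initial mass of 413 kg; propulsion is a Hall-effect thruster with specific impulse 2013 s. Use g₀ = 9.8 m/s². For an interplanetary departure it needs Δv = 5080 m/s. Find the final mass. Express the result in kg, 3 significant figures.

final mass ≈ 319 kg

v_e = Isp · g₀ = 2013 × 9.8 = 19727.4 m/s.
m₀/m_f = exp(Δv / v_e) = exp(5080 / 19727.4) = exp(0.2575) = 1.2937.
m_f = m₀ / 1.2937 = 413 / 1.2937 = 319.239 kg.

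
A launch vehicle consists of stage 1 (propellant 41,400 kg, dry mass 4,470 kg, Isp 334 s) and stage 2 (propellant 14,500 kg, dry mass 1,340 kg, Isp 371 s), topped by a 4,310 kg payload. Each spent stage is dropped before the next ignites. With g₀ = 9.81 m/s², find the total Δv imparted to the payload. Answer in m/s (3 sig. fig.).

Ignition mass of stage 1 = 41,400+4,470 + 14,500+1,340 + 4,310 = 66,020 kg.
Stage 1: m₀ = 66,020 kg, m_f = 66,020 − 41,400 = 24,620 kg; Δv = 334×9.81×ln(2.682) = 3276.5×0.9864 ≈ 3232 m/s.
Stage 2: m₀ = 20,150 kg, m_f = 20,150 − 14,500 = 5,650 kg; Δv = 371×9.81×ln(3.566) = 3639.5×1.2715 ≈ 4628 m/s.
Total Δv = 3232 + 4628 = 7860 m/s.

Δv ≈ 7860 m/s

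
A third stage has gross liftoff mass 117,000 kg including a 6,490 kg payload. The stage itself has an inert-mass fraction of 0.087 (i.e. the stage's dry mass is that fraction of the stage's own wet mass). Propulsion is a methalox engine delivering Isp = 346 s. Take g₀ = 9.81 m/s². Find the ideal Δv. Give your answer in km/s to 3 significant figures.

Stage wet mass = m₀ − payload = 117,000 − 6,490 = 110,510 kg.
Stage dry mass = ε × stage wet mass = 0.087 × 110,510 = 9,614.37 kg.
Burnout mass m_f = stage dry + payload = 9,614.37 + 6,490 = 16,104.37 kg.
v_e = Isp · g₀ = 346 × 9.81 = 3394.3 m/s.
By the Tsiolkovsky rocket equation, Δv = v_e · ln(117,000/16,104.37) = 3394.3 × ln(7.265) = 3394.3 × 1.9831 ≈ 6731 m/s.

Δv ≈ 6.73 km/s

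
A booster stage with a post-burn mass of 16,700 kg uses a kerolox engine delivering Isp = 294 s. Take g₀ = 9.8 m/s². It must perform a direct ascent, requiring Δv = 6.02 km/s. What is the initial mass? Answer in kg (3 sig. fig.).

initial mass ≈ 135000 kg

v_e = Isp · g₀ = 294 × 9.8 = 2881.2 m/s.
m₀/m_f = exp(Δv / v_e) = exp(6020 / 2881.2) = exp(2.0894) = 8.0801.
m₀ = m_f × 8.0801 = 16,700 × 8.0801 = 134,938 kg.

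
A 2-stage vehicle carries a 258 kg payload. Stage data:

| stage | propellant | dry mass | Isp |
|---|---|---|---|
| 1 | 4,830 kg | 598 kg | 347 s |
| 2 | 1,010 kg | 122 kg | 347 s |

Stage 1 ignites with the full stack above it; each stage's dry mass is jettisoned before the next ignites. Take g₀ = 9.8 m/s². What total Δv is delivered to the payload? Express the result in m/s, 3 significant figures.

Ignition mass of stage 1 = 4,830+598 + 1,010+122 + 258 = 6,818 kg.
Stage 1: m₀ = 6,818 kg, m_f = 6,818 − 4,830 = 1,988 kg; Δv = 347×9.8×ln(3.43) = 3400.6×1.2324 ≈ 4191 m/s.
Stage 2: m₀ = 1,390 kg, m_f = 1,390 − 1,010 = 380 kg; Δv = 347×9.8×ln(3.658) = 3400.6×1.2969 ≈ 4410 m/s.
Total Δv = 4191 + 4410 = 8601 m/s.

Δv ≈ 8600 m/s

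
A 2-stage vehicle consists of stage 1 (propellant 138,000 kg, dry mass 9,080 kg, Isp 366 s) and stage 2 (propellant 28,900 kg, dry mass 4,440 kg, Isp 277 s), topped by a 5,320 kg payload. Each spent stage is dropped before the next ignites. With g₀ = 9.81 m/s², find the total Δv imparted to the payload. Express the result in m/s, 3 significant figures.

Δv ≈ 8620 m/s

Ignition mass of stage 1 = 138,000+9,080 + 28,900+4,440 + 5,320 = 185,740 kg.
Stage 1: m₀ = 185,740 kg, m_f = 185,740 − 138,000 = 47,740 kg; Δv = 366×9.81×ln(3.891) = 3590.5×1.3586 ≈ 4878 m/s.
Stage 2: m₀ = 38,660 kg, m_f = 38,660 − 28,900 = 9,760 kg; Δv = 277×9.81×ln(3.961) = 2717.4×1.3765 ≈ 3740 m/s.
Total Δv = 4878 + 3740 = 8618 m/s.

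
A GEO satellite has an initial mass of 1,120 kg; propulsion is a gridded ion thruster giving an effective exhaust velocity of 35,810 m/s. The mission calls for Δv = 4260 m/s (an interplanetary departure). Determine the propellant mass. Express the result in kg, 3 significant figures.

m₀/m_f = exp(Δv / v_e) = exp(4260 / 35810.0) = exp(0.1190) = 1.1263.
m_f = 1,120 / 1.1263 = 994.406 kg, so propellant = m₀ − m_f = 1,120 − 994.406 = 125.594 kg.

propellant mass ≈ 126 kg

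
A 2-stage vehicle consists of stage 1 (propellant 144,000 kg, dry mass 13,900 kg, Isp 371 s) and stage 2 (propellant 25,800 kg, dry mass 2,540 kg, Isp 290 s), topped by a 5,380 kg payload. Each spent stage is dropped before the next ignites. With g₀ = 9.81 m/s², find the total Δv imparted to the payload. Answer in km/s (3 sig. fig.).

Ignition mass of stage 1 = 144,000+13,900 + 25,800+2,540 + 5,380 = 191,620 kg.
Stage 1: m₀ = 191,620 kg, m_f = 191,620 − 144,000 = 47,620 kg; Δv = 371×9.81×ln(4.024) = 3639.5×1.3923 ≈ 5067 m/s.
Stage 2: m₀ = 33,720 kg, m_f = 33,720 − 25,800 = 7,920 kg; Δv = 290×9.81×ln(4.258) = 2844.9×1.4487 ≈ 4121 m/s.
Total Δv = 5067 + 4121 = 9188 m/s.

Δv ≈ 9.19 km/s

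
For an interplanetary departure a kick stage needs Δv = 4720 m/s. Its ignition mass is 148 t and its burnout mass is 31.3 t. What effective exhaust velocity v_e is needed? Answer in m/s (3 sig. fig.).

ln(m₀/m_f) = ln(148000/31300) = ln(4.728) = 1.5536.
By the Tsiolkovsky rocket equation, v_e = Δv / ln(m₀/m_f) = 4720 / 1.5536 = 3038.1 m/s.

v_e ≈ 3040 m/s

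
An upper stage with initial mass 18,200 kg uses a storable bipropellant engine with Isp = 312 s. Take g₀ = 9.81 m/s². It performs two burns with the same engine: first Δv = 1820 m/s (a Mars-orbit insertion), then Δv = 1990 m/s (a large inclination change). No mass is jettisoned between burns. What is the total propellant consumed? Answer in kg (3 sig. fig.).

total propellant consumed ≈ 13000 kg

v_e = Isp · g₀ = 312 × 9.81 = 3060.7 m/s.
After the first burn: m = 18200 × exp(−1820/3060.7) = 18200 × 0.55177 = 10,042.2 kg.
After the second burn: m = 10,042.2 × exp(−1990/3060.7) = 10,042.2 × 0.52196 = 5,241.63 kg.
Total propellant = m₀ − m_final = 18200 − 5,241.63 = 12,958.37 kg.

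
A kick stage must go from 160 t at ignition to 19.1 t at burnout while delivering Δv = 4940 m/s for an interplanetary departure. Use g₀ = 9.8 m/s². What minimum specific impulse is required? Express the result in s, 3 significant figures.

Isp ≈ 237 s

ln(m₀/m_f) = ln(160000/19100) = ln(8.377) = 2.1255.
Rocket equation: v_e = Δv / ln(m₀/m_f) = 4940 / 2.1255 = 2324.2 m/s.
Isp = v_e / g₀ = 2324.2 / 9.8 = 237.2 s.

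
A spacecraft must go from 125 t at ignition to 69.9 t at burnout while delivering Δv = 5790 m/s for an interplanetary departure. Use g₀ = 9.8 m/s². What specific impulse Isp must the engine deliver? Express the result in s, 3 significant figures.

ln(m₀/m_f) = ln(125000/69900) = ln(1.788) = 0.5812.
Using Δv = v_e ln(m₀/m_f): v_e = Δv / ln(m₀/m_f) = 5790 / 0.5812 = 9961.3 m/s.
Isp = v_e / g₀ = 9961.3 / 9.8 = 1016.5 s.

Isp ≈ 1020 s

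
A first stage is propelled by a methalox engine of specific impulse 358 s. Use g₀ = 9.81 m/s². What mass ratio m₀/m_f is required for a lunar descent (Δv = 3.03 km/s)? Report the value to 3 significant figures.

v_e = Isp · g₀ = 358 × 9.81 = 3512.0 m/s.
Using Δv = v_e ln(m₀/m_f): m₀/m_f = exp(Δv / v_e) = exp(3030 / 3512.0) = exp(0.8628) = 2.3697.

mass ratio ≈ 2.37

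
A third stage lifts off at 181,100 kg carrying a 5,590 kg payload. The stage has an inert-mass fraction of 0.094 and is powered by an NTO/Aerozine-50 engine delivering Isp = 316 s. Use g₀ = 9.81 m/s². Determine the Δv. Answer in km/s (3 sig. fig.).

Stage wet mass = m₀ − payload = 181,100 − 5,590 = 175,510 kg.
Stage dry mass = ε × stage wet mass = 0.094 × 175,510 = 16,497.9 kg.
Burnout mass m_f = stage dry + payload = 16,497.9 + 5,590 = 22,087.9 kg.
v_e = Isp · g₀ = 316 × 9.81 = 3100.0 m/s.
Rocket equation: Δv = v_e · ln(181,100/22,087.9) = 3100.0 × ln(8.199) = 3100.0 × 2.1040 ≈ 6522 m/s.

Δv ≈ 6.52 km/s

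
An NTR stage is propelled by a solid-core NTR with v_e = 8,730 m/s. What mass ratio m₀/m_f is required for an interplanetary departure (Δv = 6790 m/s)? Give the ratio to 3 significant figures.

m₀/m_f = exp(Δv / v_e) = exp(6790 / 8730.0) = exp(0.7778) = 2.1766.

mass ratio ≈ 2.18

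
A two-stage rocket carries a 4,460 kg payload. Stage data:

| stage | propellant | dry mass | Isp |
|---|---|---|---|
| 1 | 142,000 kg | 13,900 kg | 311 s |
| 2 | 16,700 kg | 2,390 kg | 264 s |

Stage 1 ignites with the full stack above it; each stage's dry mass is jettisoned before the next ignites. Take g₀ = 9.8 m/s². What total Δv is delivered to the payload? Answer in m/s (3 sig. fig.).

Ignition mass of stage 1 = 142,000+13,900 + 16,700+2,390 + 4,460 = 179,450 kg.
Stage 1: m₀ = 179,450 kg, m_f = 179,450 − 142,000 = 37,450 kg; Δv = 311×9.8×ln(4.792) = 3047.8×1.5669 ≈ 4776 m/s.
Stage 2: m₀ = 23,550 kg, m_f = 23,550 − 16,700 = 6,850 kg; Δv = 264×9.8×ln(3.438) = 2587.2×1.2349 ≈ 3195 m/s.
Total Δv = 4776 + 3195 = 7971 m/s.

Δv ≈ 7970 m/s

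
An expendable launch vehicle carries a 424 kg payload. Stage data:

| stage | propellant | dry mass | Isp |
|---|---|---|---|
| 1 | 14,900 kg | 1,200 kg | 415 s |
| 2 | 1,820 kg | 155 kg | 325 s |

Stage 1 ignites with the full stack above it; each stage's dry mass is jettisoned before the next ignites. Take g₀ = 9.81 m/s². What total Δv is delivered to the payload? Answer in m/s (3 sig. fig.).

Δv ≈ 11200 m/s

Ignition mass of stage 1 = 14,900+1,200 + 1,820+155 + 424 = 18,499 kg.
Stage 1: m₀ = 18,499 kg, m_f = 18,499 − 14,900 = 3,599 kg; Δv = 415×9.81×ln(5.14) = 4071.2×1.6371 ≈ 6665 m/s.
Stage 2: m₀ = 2,399 kg, m_f = 2,399 − 1,820 = 579 kg; Δv = 325×9.81×ln(4.143) = 3188.2×1.4215 ≈ 4532 m/s.
Total Δv = 6665 + 4532 = 11197 m/s.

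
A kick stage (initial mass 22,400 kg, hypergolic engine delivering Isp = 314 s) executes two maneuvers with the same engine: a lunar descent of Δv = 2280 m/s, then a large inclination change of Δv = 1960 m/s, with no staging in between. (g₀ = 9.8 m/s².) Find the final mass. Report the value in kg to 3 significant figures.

v_e = Isp · g₀ = 314 × 9.8 = 3077.2 m/s.
After the first burn: m = 22400 × exp(−2280/3077.2) = 22400 × 0.47667 = 10,677.4 kg.
After the second burn: m = 10,677.4 × exp(−1960/3077.2) = 10,677.4 × 0.52891 = 5,647.38 kg.

final mass ≈ 5650 kg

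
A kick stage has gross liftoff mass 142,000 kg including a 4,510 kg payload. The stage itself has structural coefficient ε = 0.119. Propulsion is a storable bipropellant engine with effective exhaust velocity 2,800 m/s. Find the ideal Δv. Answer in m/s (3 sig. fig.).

Δv ≈ 5370 m/s

Stage wet mass = m₀ − payload = 142,000 − 4,510 = 137,490 kg.
Stage dry mass = ε × stage wet mass = 0.119 × 137,490 = 16,361.3 kg.
Burnout mass m_f = stage dry + payload = 16,361.3 + 4,510 = 20,871.3 kg.
Using Δv = v_e ln(m₀/m_f): Δv = v_e · ln(142,000/20,871.3) = 2800.0 × ln(6.804) = 2800.0 × 1.9175 ≈ 5369 m/s.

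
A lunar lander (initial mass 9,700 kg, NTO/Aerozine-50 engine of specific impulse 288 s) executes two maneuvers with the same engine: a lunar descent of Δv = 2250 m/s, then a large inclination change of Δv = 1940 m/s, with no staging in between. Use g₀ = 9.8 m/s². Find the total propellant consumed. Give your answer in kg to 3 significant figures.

total propellant consumed ≈ 7500 kg

v_e = Isp · g₀ = 288 × 9.8 = 2822.4 m/s.
After the first burn: m = 9700 × exp(−2250/2822.4) = 9700 × 0.45059 = 4,370.72 kg.
After the second burn: m = 4,370.72 × exp(−1940/2822.4) = 4,370.72 × 0.50290 = 2,198.04 kg.
Total propellant = m₀ − m_final = 9700 − 2,198.04 = 7,501.96 kg.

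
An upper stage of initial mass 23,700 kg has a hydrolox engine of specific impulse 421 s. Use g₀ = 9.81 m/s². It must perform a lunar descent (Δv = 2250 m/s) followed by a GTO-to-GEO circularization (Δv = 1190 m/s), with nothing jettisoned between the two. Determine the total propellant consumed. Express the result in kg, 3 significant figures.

v_e = Isp · g₀ = 421 × 9.81 = 4130.0 m/s.
After the first burn: m = 23700 × exp(−2250/4130.0) = 23700 × 0.57996 = 13,745.1 kg.
After the second burn: m = 13,745.1 × exp(−1190/4130.0) = 13,745.1 × 0.74966 = 10,304.2 kg.
Total propellant = m₀ − m_final = 23700 − 10,304.2 = 13,395.8 kg.

total propellant consumed ≈ 13400 kg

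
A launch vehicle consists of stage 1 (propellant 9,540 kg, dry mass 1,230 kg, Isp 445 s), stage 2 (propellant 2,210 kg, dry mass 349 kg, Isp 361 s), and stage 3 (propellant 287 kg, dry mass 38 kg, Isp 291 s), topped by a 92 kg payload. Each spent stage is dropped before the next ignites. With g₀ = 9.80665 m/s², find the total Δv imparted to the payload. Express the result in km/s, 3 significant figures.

Ignition mass of stage 1 = 9,540+1,230 + 2,210+349 + 287+38 + 92 = 13,746 kg.
Stage 1: m₀ = 13,746 kg, m_f = 13,746 − 9,540 = 4,206 kg; Δv = 445×9.80665×ln(3.268) = 4364.0×1.1842 ≈ 5168 m/s.
Stage 2: m₀ = 2,976 kg, m_f = 2,976 − 2,210 = 766 kg; Δv = 361×9.80665×ln(3.885) = 3540.2×1.3572 ≈ 4805 m/s.
Stage 3: m₀ = 417 kg, m_f = 417 − 287 = 130 kg; Δv = 291×9.80665×ln(3.208) = 2853.7×1.1656 ≈ 3326 m/s.
Total Δv = 5168 + 4805 + 3326 = 13299 m/s.

Δv ≈ 13.3 km/s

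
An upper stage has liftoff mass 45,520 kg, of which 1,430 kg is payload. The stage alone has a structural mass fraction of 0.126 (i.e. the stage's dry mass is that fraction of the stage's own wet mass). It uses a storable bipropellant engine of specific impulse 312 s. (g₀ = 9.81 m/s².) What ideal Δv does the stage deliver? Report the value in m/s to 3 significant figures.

Stage wet mass = m₀ − payload = 45,520 − 1,430 = 44,090 kg.
Stage dry mass = ε × stage wet mass = 0.126 × 44,090 = 5,555.34 kg.
Burnout mass m_f = stage dry + payload = 5,555.34 + 1,430 = 6,985.34 kg.
v_e = Isp · g₀ = 312 × 9.81 = 3060.7 m/s.
Δv = v_e · ln(45,520/6,985.34) = 3060.7 × ln(6.517) = 3060.7 × 1.8743 ≈ 5737 m/s.

Δv ≈ 5740 m/s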